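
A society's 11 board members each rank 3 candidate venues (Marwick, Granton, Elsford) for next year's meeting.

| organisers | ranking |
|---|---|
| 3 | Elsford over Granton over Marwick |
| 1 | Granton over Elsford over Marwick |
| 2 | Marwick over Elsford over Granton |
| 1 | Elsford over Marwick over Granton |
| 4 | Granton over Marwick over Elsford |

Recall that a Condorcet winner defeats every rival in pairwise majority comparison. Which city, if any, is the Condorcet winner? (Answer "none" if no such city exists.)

none

Head-to-head results (11 organisers):
Marwick–Granton: Granton 8–3.
Marwick vs Elsford: Marwick, 6–5.
Granton vs Elsford: Elsford, 6–5.
Each city drops at least one matchup (Marwick loses to Granton; Granton loses to Elsford; Elsford loses to Marwick); the cycle Marwick > Elsford > Granton > Marwick rules out a Condorcet winner.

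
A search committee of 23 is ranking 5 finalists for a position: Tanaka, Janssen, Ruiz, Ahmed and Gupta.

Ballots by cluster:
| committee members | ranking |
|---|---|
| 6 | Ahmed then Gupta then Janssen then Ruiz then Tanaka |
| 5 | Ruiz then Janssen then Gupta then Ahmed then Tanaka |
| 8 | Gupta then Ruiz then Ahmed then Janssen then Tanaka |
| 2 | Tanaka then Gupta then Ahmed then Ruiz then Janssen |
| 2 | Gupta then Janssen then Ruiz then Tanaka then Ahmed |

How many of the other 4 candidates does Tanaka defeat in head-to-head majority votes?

Tanaka against each rival (23 committee members):
Tanaka vs Janssen: Tanaka is ranked higher on 2 ballots, Janssen on 21. Janssen wins 21–2.
Tanaka vs Ruiz: Ruiz wins 21–2.
Tanaka vs Ahmed: 2+2 = 4 for Tanaka, 19 for Ahmed — Ahmed by 19–4.
Tanaka–Gupta: Gupta 21–2.
Tanaka beats no one; loses to Janssen, Ruiz, Ahmed, Gupta — 0 pairwise wins.

0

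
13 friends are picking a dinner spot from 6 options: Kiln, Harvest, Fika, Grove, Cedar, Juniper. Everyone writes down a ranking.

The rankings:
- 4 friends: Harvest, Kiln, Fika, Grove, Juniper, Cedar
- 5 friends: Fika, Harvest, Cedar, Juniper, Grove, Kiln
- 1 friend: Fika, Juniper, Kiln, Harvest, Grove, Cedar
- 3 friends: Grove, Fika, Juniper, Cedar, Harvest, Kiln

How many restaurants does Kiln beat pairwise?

Kiln against each rival (13 friends):
Kiln vs Harvest: Harvest, 12–1.
Kiln vs Fika: Kiln is ranked higher on 4 ballots, Fika on 9. Fika wins 9–4.
Kiln–Grove: Grove 8–5.
Kiln vs Cedar: Kiln is ranked higher on 4+1 = 5 ballots, Cedar on 8. Cedar wins 8–5.
Kiln vs Juniper: Kiln is ranked higher on 4 ballots, Juniper on 9. Juniper wins 9–4.
Kiln beats no one; loses to Harvest, Fika, Grove, Cedar, Juniper — 0 pairwise wins.

0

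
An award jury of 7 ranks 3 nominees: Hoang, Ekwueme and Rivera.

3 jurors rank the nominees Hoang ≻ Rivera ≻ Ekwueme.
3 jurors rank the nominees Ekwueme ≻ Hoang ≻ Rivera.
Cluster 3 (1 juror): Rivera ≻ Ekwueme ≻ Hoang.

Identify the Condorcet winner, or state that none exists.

none

Head-to-head results (7 jurors):
Hoang vs Ekwueme: Hoang preferred on 3 ballots; Ekwueme wins 4–3.
Hoang vs Rivera: 6 to 1, Hoang.
Ekwueme vs Rivera: 3 to 4, Rivera.
Each nominee drops at least one matchup (Hoang loses to Ekwueme; Ekwueme loses to Rivera; Rivera loses to Hoang); the cycle Hoang > Rivera > Ekwueme > Hoang rules out a Condorcet winner.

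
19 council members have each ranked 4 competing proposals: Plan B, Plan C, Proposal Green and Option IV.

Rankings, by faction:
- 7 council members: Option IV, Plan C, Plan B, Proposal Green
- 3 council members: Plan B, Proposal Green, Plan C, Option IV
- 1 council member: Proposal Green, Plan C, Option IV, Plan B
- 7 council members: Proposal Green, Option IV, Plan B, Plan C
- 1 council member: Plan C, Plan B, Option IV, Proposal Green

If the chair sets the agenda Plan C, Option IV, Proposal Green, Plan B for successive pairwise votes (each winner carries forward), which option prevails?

Plan B

Round 1: Plan C vs Option IV — 5–14, Option IV advances.
Round 2: Option IV vs Proposal Green — 8–11, Proposal Green advances.
Round 3: Proposal Green vs Plan B — 8–11, Plan B advances.
Plan B survives the agenda.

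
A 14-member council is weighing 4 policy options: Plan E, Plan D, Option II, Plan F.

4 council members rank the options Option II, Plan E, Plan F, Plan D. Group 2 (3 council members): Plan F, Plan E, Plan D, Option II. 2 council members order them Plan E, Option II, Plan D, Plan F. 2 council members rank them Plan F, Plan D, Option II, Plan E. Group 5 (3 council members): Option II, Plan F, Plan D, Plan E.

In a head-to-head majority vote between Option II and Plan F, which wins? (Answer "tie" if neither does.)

Ballots ranking Option II above Plan F: 4 + 2 + 3 = 9.
Ballots ranking Plan F above Option II: 14 − 9 = 5.
Option II wins the head-to-head 9–5.

Option II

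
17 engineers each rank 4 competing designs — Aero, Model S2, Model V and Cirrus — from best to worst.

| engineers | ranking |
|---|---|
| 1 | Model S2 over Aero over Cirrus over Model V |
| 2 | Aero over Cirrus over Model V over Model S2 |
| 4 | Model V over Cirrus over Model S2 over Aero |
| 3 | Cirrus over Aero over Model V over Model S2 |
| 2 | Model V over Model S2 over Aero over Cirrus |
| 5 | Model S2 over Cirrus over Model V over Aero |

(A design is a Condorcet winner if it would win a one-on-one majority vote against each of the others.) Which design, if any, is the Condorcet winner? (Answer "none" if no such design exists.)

Head-to-head results (17 engineers):
Aero vs Model S2: Model S2, 12–5.
Aero vs Model V: Model V wins 11–6.
Aero–Cirrus: Cirrus 12–5.
Model S2 vs Model V: Model V, 11–6.
Model S2–Cirrus: Cirrus 9–8.
Model V vs Cirrus: Cirrus, 11–6.
Cirrus beats each of Aero, Model S2, Model V — Cirrus is the Condorcet winner.

Cirrus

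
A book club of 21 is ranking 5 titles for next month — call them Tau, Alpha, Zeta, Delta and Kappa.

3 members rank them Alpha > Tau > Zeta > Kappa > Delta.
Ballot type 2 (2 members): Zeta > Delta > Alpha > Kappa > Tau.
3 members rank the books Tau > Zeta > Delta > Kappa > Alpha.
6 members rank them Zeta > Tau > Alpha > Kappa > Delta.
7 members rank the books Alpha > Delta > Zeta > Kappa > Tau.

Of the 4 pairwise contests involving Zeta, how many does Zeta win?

4

Zeta against each rival (21 members):
Zeta vs Tau: Zeta is ranked higher on 2+6+7 = 15 ballots, Tau on 6. Zeta wins 15–6.
Zeta vs Alpha: Zeta preferred on 2+3+6 = 11 ballots; Zeta wins 11–10.
Zeta vs Delta: Zeta wins 14–7.
Zeta vs Kappa: Zeta wins 21–0.
Zeta beats Tau, Alpha, Delta, Kappa — 4 pairwise wins.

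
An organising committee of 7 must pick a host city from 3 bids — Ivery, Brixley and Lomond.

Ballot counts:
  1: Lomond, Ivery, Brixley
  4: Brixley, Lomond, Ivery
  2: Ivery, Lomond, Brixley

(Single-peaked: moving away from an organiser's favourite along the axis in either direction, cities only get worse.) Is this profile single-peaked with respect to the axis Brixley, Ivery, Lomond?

no

Axis positions: Brixley=1, Ivery=2, Lomond=3.
Type 1 (peak Lomond at position 3): ranking walks positions 3-2-1, expanding outward from the peak — single-peaked.
Type 2: ranking walks positions 1-3-2; Lomond is ranked above Ivery even though Ivery lies between Lomond and the peak Brixley on the axis — preferences dip and rise again. Not single-peaked.
Type 3 (peak Ivery at position 2): ranking walks positions 2-3-1, expanding outward from the peak — single-peaked.
Type 2 violates single-peakedness, so the profile is not single-peaked on this axis.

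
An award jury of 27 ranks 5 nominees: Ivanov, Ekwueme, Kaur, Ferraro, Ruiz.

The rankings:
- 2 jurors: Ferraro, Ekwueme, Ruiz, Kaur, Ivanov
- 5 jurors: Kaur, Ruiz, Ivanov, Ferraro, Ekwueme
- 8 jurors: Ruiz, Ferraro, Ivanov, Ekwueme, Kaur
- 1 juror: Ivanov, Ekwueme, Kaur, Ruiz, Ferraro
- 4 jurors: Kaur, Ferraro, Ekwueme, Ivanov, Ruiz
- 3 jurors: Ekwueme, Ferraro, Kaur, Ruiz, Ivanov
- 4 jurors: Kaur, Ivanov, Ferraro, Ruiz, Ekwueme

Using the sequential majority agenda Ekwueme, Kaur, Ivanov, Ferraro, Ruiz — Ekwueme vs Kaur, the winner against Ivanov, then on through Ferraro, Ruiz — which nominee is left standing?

Ruiz

Round 1: Ekwueme vs Kaur — 14–13, Ekwueme advances.
Round 2: Ekwueme vs Ivanov — 9–18, Ivanov advances.
Round 3: Ivanov vs Ferraro — 10–17, Ferraro advances.
Round 4: Ferraro vs Ruiz — 13–14, Ruiz advances.
Ruiz survives the agenda.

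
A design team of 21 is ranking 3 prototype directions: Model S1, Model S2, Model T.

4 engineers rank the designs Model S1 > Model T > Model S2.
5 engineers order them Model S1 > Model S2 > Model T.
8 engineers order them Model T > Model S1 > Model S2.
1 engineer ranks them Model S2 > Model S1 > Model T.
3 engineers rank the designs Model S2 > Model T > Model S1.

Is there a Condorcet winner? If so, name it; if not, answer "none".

Model T

Head-to-head results (21 engineers):
Model S1 vs Model S2: Model S1 preferred on 4+5+8 = 17 ballots; Model S1 wins 17–4.
Model S1–Model T: Model T 11–10.
Model S2 vs Model T: 5+1+3 = 9 for Model S2, 12 for Model T — Model T by 12–9.
Only Model T has no losses; Model T is the Condorcet winner.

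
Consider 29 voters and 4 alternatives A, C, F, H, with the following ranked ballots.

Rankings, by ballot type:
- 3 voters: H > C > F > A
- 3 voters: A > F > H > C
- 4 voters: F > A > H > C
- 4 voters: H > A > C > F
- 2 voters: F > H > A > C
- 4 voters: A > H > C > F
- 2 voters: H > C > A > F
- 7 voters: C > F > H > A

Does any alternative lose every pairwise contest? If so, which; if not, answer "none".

Pairwise majorities:
A vs C: A wins 17–12.
A vs F: 13 to 16, F.
A–H: H 18–11.
C vs F: C preferred on 3+4+4+2+7 = 20 ballots; C wins 20–9.
C–H: H 22–7.
F vs H: 3+4+2+7 = 16 for F, 13 for H — F by 16–13.
Every alternative wins at least one matchup (A beats C; C beats F; F beats A; H beats A), so there is no Condorcet loser.

none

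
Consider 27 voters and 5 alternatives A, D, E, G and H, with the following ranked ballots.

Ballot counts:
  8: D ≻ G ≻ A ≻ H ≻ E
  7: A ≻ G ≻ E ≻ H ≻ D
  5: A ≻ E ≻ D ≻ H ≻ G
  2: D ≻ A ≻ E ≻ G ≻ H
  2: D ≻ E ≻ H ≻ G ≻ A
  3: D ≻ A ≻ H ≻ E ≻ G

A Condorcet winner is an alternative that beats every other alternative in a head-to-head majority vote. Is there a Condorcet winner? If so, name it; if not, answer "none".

Head-to-head results (27 voters):
A vs D: A preferred on 7+5 = 12 ballots; D wins 15–12.
A vs E: 25 to 2, A.
A vs G: A preferred on 7+5+2+3 = 17 ballots; A wins 17–10.
A vs H: 25 to 2, A.
D vs E: D preferred on 8+2+2+3 = 15 ballots; D wins 15–12.
D vs G: 8+5+2+2+3 = 20 for D, 7 for G — D by 20–7.
D vs H: 20 to 7, D.
E vs G: 12 to 15, G.
E vs H: 16 to 11, E.
G vs H: G preferred on 8+7+2 = 17 ballots; G wins 17–10.
D wins every pairwise contest, so D is the Condorcet winner.

D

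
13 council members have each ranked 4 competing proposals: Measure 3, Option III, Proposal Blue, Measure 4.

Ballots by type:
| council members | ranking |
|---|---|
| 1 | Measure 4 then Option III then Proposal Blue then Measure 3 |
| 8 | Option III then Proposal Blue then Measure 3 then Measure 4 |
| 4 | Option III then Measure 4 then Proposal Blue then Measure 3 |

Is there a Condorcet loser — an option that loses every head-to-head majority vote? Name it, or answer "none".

Measure 4

Pairwise majorities:
Measure 3 vs Option III: Option III wins 13–0.
Measure 3 vs Proposal Blue: 0 to 13, Proposal Blue.
Measure 3 vs Measure 4: Measure 3 preferred on 8 ballots; Measure 3 wins 8–5.
Option III vs Proposal Blue: Option III preferred on 1+8+4 = 13 ballots; Option III wins 13–0.
Option III vs Measure 4: Option III preferred on 8+4 = 12 ballots; Option III wins 12–1.
Proposal Blue–Measure 4: Proposal Blue 8–5.
Measure 4 loses to every other option — it is the Condorcet loser.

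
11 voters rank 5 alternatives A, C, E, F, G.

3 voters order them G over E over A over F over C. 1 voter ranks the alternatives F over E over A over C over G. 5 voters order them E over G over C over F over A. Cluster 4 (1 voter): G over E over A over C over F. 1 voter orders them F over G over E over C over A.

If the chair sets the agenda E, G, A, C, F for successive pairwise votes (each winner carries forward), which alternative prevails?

E

Round 1: E vs G — 6–5, E advances.
Round 2: E vs A — 11–0, E advances.
Round 3: E vs C — 11–0, E advances.
Round 4: E vs F — 9–2, E advances.
E survives the agenda.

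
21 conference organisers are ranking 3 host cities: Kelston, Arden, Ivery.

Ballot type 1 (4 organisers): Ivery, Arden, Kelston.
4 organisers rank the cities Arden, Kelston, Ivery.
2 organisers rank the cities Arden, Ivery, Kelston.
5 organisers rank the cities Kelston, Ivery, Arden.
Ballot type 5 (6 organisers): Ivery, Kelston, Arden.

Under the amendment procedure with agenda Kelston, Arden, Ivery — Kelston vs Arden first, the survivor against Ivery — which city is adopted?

Round 1: Kelston vs Arden — 11–10, Kelston advances.
Round 2: Kelston vs Ivery — 9–12, Ivery advances.
The agenda winner is Ivery.

Ivery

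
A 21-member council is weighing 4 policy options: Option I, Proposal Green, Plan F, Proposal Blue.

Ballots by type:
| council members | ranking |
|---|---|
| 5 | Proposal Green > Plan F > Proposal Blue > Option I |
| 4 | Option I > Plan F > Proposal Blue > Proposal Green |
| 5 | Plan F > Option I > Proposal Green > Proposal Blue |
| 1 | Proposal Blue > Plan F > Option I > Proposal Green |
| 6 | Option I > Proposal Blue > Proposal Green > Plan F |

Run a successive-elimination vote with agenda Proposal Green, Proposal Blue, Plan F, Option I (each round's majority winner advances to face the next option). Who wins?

Plan F

Round 1: Proposal Green vs Proposal Blue — 10–11, Proposal Blue advances.
Round 2: Proposal Blue vs Plan F — 7–14, Plan F advances.
Round 3: Plan F vs Option I — 11–10, Plan F advances.
The agenda winner is Plan F.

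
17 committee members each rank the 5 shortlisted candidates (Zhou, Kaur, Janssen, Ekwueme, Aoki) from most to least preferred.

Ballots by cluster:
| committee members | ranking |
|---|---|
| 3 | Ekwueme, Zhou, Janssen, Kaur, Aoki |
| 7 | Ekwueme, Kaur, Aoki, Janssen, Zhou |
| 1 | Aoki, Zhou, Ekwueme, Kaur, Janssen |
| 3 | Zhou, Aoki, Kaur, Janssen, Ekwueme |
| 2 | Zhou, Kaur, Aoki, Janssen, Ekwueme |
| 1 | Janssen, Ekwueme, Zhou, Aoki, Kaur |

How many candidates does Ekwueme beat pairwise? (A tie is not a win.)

4

Ekwueme against each rival (17 committee members):
Ekwueme vs Zhou: Ekwueme, 11–6.
Ekwueme vs Kaur: 12 to 5, Ekwueme.
Ekwueme vs Janssen: Ekwueme is ranked higher on 3+7+1 = 11 ballots, Janssen on 6. Ekwueme wins 11–6.
Ekwueme vs Aoki: 3+7+1 = 11 for Ekwueme, 6 for Aoki — Ekwueme by 11–6.
Ekwueme beats Zhou, Kaur, Janssen, Aoki — 4 pairwise wins.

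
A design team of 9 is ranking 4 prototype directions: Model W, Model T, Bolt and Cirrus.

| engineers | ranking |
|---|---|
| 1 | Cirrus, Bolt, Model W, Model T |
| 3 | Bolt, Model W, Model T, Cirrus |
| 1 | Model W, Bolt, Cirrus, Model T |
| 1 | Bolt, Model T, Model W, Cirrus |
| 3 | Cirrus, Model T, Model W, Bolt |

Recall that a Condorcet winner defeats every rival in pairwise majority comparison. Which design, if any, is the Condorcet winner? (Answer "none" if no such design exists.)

Bolt

Pairwise majorities:
Model W vs Model T: Model W preferred on 1+3+1 = 5 ballots; Model W wins 5–4.
Model W vs Bolt: Bolt wins 5–4.
Model W vs Cirrus: Model W preferred on 3+1+1 = 5 ballots; Model W wins 5–4.
Model T vs Bolt: Model T preferred on 3 ballots; Bolt wins 6–3.
Model T vs Cirrus: Model T preferred on 3+1 = 4 ballots; Cirrus wins 5–4.
Bolt–Cirrus: Bolt 5–4.
Only Bolt has no losses; Bolt is the Condorcet winner.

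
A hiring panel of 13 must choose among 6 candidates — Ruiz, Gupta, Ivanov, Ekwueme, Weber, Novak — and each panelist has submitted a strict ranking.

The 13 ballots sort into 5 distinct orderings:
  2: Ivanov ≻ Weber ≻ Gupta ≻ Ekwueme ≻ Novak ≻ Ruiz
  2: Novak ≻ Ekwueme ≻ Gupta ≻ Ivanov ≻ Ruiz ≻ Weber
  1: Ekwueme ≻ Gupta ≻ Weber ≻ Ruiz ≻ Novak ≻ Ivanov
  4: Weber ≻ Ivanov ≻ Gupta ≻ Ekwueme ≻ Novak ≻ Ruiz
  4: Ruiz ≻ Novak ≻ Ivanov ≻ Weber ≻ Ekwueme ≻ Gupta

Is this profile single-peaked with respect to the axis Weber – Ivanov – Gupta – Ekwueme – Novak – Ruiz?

Axis positions: Weber=1, Ivanov=2, Gupta=3, Ekwueme=4, Novak=5, Ruiz=6.
Cluster 1 (peak Ivanov at position 2): ranking walks positions 2-1-3-4-5-6, expanding outward from the peak — single-peaked.
Cluster 2 (peak Novak at position 5): ranking walks positions 5-4-3-2-6-1, expanding outward from the peak — single-peaked.
Cluster 3: ranking walks positions 4-3-1-6-5-2; Weber is ranked above Ivanov even though Ivanov lies between Weber and the peak Ekwueme on the axis — preferences dip and rise again. Not single-peaked.
Cluster 4 (peak Weber at position 1): ranking walks positions 1-2-3-4-5-6, expanding outward from the peak — single-peaked.
Cluster 5: ranking walks positions 6-5-2-1-4-3; Ivanov is ranked above Ekwueme even though Ekwueme lies between Ivanov and the peak Ruiz on the axis — preferences dip and rise again. Not single-peaked.
Cluster 3 violates single-peakedness, so the profile is not single-peaked on this axis.

no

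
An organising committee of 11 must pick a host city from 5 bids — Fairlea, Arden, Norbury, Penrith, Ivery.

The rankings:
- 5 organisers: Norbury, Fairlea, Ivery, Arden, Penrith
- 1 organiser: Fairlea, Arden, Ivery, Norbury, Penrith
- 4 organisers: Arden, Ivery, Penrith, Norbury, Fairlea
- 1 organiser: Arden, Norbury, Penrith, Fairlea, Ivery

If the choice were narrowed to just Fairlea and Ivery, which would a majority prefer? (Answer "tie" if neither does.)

Ballots ranking Fairlea above Ivery: 5 + 1 + 1 = 7.
Ballots ranking Ivery above Fairlea: 11 − 7 = 4.
Fairlea wins the head-to-head 7–4.

Fairlea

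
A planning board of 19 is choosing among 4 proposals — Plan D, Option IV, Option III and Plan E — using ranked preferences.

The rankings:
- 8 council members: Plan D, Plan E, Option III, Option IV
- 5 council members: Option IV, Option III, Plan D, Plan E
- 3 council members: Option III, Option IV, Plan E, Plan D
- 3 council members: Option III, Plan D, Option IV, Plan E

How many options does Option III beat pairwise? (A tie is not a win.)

Option III against each rival (19 council members):
Option III vs Plan D: 11 to 8, Option III.
Option III vs Option IV: Option III preferred on 8+3+3 = 14 ballots; Option III wins 14–5.
Option III vs Plan E: Option III, 11–8.
Option III beats Plan D, Option IV, Plan E — 3 pairwise wins.

3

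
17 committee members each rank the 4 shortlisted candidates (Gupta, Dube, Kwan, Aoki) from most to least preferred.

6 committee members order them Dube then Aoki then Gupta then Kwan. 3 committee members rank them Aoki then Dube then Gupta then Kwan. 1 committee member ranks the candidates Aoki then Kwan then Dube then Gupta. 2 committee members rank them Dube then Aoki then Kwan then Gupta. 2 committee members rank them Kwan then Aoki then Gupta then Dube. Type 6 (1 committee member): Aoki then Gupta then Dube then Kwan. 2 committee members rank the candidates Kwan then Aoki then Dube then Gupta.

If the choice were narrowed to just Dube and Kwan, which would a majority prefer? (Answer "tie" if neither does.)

Ballots ranking Dube above Kwan: 6 + 3 + 2 + 1 = 12.
Ballots ranking Kwan above Dube: 17 − 12 = 5.
Dube wins the head-to-head 12–5.

Dube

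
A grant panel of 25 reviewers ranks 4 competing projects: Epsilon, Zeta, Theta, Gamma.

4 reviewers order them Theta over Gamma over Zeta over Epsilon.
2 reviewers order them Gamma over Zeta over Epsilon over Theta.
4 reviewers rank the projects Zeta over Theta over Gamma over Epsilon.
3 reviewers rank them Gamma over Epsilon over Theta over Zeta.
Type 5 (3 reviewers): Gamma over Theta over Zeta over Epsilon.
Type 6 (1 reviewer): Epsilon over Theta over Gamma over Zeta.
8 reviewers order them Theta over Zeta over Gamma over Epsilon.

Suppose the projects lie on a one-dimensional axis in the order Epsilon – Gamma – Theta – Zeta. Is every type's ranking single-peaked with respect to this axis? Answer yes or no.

Axis positions: Epsilon=1, Gamma=2, Theta=3, Zeta=4.
Type 1 (peak Theta at position 3): ranking walks positions 3-2-4-1, expanding outward from the peak — single-peaked.
Type 2: ranking walks positions 2-4-1-3; Zeta is ranked above Theta even though Theta lies between Zeta and the peak Gamma on the axis — preferences dip and rise again. Not single-peaked.
Type 3 (peak Zeta at position 4): ranking walks positions 4-3-2-1, expanding outward from the peak — single-peaked.
Type 4 (peak Gamma at position 2): ranking walks positions 2-1-3-4, expanding outward from the peak — single-peaked.
Type 5 (peak Gamma at position 2): ranking walks positions 2-3-4-1, expanding outward from the peak — single-peaked.
Type 6: ranking walks positions 1-3-2-4; Theta is ranked above Gamma even though Gamma lies between Theta and the peak Epsilon on the axis — preferences dip and rise again. Not single-peaked.
Type 7 (peak Theta at position 3): ranking walks positions 3-4-2-1, expanding outward from the peak — single-peaked.
Type 2 violates single-peakedness, so the profile is not single-peaked on this axis.

no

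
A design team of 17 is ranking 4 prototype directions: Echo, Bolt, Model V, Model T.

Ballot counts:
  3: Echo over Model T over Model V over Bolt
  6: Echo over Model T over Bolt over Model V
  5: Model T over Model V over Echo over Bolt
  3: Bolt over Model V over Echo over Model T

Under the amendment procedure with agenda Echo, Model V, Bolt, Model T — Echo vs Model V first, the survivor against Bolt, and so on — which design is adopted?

Round 1: Echo vs Model V — 9–8, Echo advances.
Round 2: Echo vs Bolt — 14–3, Echo advances.
Round 3: Echo vs Model T — 12–5, Echo advances.
Echo survives the agenda.

Echo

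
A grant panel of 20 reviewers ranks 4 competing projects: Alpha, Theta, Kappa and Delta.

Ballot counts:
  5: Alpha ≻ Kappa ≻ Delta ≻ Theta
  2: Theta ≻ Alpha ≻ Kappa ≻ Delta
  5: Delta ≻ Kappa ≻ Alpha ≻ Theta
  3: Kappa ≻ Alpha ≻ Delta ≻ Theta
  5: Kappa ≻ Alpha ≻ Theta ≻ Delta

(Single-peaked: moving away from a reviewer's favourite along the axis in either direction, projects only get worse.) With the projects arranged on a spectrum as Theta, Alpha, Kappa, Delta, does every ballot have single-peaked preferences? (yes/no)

Axis positions: Theta=1, Alpha=2, Kappa=3, Delta=4.
Type 1 (peak Alpha at position 2): ranking walks positions 2-3-4-1, expanding outward from the peak — single-peaked.
Type 2 (peak Theta at position 1): ranking walks positions 1-2-3-4, expanding outward from the peak — single-peaked.
Type 3 (peak Delta at position 4): ranking walks positions 4-3-2-1, expanding outward from the peak — single-peaked.
Type 4 (peak Kappa at position 3): ranking walks positions 3-2-4-1, expanding outward from the peak — single-peaked.
Type 5 (peak Kappa at position 3): ranking walks positions 3-2-1-4, expanding outward from the peak — single-peaked.
Every ranking is single-peaked on this axis.

yes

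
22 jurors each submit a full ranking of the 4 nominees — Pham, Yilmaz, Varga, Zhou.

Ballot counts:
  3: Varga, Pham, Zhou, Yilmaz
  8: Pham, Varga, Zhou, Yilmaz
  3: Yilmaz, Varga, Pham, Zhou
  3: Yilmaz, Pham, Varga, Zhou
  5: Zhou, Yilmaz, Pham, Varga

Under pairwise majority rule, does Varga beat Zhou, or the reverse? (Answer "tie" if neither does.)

Ballots ranking Varga above Zhou: 3 + 8 + 3 + 3 = 17.
Ballots ranking Zhou above Varga: 22 − 17 = 5.
Varga wins the head-to-head 17–5.

Varga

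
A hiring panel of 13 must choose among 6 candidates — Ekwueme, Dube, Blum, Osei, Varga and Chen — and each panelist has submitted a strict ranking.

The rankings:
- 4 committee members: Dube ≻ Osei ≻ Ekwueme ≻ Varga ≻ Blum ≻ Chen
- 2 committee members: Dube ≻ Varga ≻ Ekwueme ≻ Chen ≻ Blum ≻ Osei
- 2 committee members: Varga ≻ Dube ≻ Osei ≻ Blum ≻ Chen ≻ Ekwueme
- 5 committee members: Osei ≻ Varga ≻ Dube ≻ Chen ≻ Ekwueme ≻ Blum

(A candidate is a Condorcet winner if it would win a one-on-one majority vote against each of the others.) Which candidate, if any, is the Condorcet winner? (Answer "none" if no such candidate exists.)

none

Head-to-head results (13 committee members):
Ekwueme vs Dube: Ekwueme is ranked higher on 0 ballots, Dube on 13. Dube wins 13–0.
Ekwueme vs Blum: Ekwueme preferred on 4+2+5 = 11 ballots; Ekwueme wins 11–2.
Ekwueme vs Osei: Ekwueme is ranked higher on 2 ballots, Osei on 11. Osei wins 11–2.
Ekwueme vs Varga: 4 for Ekwueme, 9 for Varga — Varga by 9–4.
Ekwueme vs Chen: Ekwueme preferred on 4+2 = 6 ballots; Chen wins 7–6.
Dube vs Blum: 4+2+2+5 = 13 for Dube, 0 for Blum — Dube by 13–0.
Dube vs Osei: 8 to 5, Dube.
Dube vs Varga: Dube is ranked higher on 4+2 = 6 ballots, Varga on 7. Varga wins 7–6.
Dube vs Chen: 4+2+2+5 = 13 for Dube, 0 for Chen — Dube by 13–0.
Blum vs Osei: Blum preferred on 2 ballots; Osei wins 11–2.
Blum vs Varga: Blum is ranked higher on 0 ballots, Varga on 13. Varga wins 13–0.
Blum vs Chen: 4+2 = 6 for Blum, 7 for Chen — Chen by 7–6.
Osei vs Varga: Osei preferred on 4+5 = 9 ballots; Osei wins 9–4.
Osei vs Chen: 4+2+5 = 11 for Osei, 2 for Chen — Osei by 11–2.
Varga vs Chen: 4+2+2+5 = 13 for Varga, 0 for Chen — Varga by 13–0.
Every candidate loses at least once (Ekwueme loses to Dube; Dube loses to Varga; Blum loses to Ekwueme; Osei loses to Dube; Varga loses to Osei; Chen loses to Dube). The majority relation contains the cycle Dube beats Osei beats Varga beats Dube, so there is no Condorcet winner.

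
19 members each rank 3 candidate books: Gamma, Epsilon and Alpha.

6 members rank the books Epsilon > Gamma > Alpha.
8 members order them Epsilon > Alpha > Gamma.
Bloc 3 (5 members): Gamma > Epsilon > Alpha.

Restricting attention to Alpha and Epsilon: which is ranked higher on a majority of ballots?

No ballot ranks Alpha above Epsilon: 0.
Ballots ranking Epsilon above Alpha: 19 − 0 = 19.
Epsilon wins the head-to-head 19–0.

Epsilon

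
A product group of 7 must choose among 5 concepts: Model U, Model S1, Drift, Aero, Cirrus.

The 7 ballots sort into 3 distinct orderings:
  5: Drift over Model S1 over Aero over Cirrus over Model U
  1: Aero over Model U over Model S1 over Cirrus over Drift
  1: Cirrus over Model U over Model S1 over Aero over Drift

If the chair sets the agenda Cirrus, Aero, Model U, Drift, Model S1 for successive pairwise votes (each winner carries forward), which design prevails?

Round 1: Cirrus vs Aero — 1–6, Aero advances.
Round 2: Aero vs Model U — 6–1, Aero advances.
Round 3: Aero vs Drift — 2–5, Drift advances.
Round 4: Drift vs Model S1 — 5–2, Drift advances.
The agenda winner is Drift.

Drift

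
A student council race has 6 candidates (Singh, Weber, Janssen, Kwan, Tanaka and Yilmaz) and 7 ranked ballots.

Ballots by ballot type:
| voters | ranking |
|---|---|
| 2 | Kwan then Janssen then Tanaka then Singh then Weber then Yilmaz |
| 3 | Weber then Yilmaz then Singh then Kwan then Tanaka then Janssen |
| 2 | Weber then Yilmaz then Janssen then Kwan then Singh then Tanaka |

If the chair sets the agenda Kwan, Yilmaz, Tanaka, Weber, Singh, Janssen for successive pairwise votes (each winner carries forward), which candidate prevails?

Round 1: Kwan vs Yilmaz — 2–5, Yilmaz advances.
Round 2: Yilmaz vs Tanaka — 5–2, Yilmaz advances.
Round 3: Yilmaz vs Weber — 0–7, Weber advances.
Round 4: Weber vs Singh — 5–2, Weber advances.
Round 5: Weber vs Janssen — 5–2, Weber advances.
The agenda winner is Weber.

Weber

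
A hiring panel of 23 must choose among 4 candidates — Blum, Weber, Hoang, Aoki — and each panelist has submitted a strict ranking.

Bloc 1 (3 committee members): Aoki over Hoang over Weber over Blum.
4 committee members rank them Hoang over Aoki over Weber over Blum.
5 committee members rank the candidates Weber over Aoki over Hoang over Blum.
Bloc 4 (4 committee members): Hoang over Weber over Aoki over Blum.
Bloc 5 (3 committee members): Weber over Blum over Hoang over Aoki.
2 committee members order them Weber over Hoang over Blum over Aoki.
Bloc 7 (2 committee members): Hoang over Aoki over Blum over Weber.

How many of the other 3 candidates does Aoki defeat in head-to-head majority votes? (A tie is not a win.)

Aoki against each rival (23 committee members):
Aoki vs Blum: 18 to 5, Aoki.
Aoki vs Weber: Weber wins 14–9.
Aoki vs Hoang: Hoang wins 15–8.
Aoki beats Blum; loses to Weber, Hoang — 1 pairwise win.

1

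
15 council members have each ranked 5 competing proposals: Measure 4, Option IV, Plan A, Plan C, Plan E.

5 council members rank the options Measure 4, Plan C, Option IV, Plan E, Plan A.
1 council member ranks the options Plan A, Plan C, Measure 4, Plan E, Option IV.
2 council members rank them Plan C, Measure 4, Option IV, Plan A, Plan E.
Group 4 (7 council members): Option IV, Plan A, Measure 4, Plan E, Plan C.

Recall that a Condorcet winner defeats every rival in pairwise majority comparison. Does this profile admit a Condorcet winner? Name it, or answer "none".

none

Head-to-head results (15 council members):
Measure 4 vs Option IV: Measure 4 is ranked higher on 5+1+2 = 8 ballots, Option IV on 7. Measure 4 wins 8–7.
Measure 4 vs Plan A: 5+2 = 7 for Measure 4, 8 for Plan A — Plan A by 8–7.
Measure 4 vs Plan C: 5+7 = 12 for Measure 4, 3 for Plan C — Measure 4 by 12–3.
Measure 4 vs Plan E: Measure 4 is ranked higher on 5+1+2+7 = 15 ballots, Plan E on 0. Measure 4 wins 15–0.
Option IV vs Plan A: Option IV preferred on 5+2+7 = 14 ballots; Option IV wins 14–1.
Option IV vs Plan C: 7 for Option IV, 8 for Plan C — Plan C by 8–7.
Option IV vs Plan E: Option IV preferred on 5+2+7 = 14 ballots; Option IV wins 14–1.
Plan A vs Plan C: Plan A is ranked higher on 1+7 = 8 ballots, Plan C on 7. Plan A wins 8–7.
Plan A vs Plan E: Plan A is ranked higher on 1+2+7 = 10 ballots, Plan E on 5. Plan A wins 10–5.
Plan C vs Plan E: 5+1+2 = 8 for Plan C, 7 for Plan E — Plan C by 8–7.
No option is unbeaten: Measure 4 loses to Plan A; Option IV loses to Measure 4; Plan A loses to Option IV; Plan C loses to Measure 4; Plan E loses to Measure 4. In particular Measure 4 > Option IV > Plan A > Measure 4 is a majority cycle — no Condorcet winner exists.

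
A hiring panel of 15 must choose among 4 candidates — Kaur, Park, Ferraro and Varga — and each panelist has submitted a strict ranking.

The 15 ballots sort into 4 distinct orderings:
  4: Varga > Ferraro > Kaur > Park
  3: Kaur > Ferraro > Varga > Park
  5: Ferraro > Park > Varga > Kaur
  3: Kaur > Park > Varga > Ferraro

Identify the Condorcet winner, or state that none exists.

Check each pair by majority over 15 ballots:
Kaur vs Park: Kaur wins 10–5.
Kaur–Ferraro: Ferraro 9–6.
Kaur vs Varga: Varga wins 9–6.
Park vs Ferraro: Ferraro, 12–3.
Park vs Varga: Park wins 8–7.
Ferraro–Varga: Ferraro 8–7.
Ferraro beats each of Kaur, Park, Varga — Ferraro is the Condorcet winner.

Ferraro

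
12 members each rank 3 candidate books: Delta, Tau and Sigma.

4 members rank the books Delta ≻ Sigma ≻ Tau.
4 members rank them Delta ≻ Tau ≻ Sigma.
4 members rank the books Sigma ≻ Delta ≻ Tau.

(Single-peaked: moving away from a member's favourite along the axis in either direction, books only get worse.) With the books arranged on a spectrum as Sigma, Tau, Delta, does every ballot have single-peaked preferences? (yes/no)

no

Axis positions: Sigma=1, Tau=2, Delta=3.
Ballot type 1: ranking walks positions 3-1-2; Sigma is ranked above Tau even though Tau lies between Sigma and the peak Delta on the axis — preferences dip and rise again. Not single-peaked.
Ballot type 2 (peak Delta at position 3): ranking walks positions 3-2-1, expanding outward from the peak — single-peaked.
Ballot type 3: ranking walks positions 1-3-2; Delta is ranked above Tau even though Tau lies between Delta and the peak Sigma on the axis — preferences dip and rise again. Not single-peaked.
Ballot type 1 violates single-peakedness, so the profile is not single-peaked on this axis.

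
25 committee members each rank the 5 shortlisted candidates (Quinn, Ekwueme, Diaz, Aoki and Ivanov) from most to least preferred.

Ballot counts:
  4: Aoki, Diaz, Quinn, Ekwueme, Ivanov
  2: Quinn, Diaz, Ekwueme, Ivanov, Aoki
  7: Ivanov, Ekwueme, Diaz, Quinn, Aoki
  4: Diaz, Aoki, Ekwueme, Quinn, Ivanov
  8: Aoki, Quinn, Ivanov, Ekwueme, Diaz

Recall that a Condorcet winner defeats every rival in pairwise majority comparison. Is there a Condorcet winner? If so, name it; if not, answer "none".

none

Head-to-head results (25 committee members):
Quinn–Ekwueme: Quinn 14–11.
Quinn–Diaz: Diaz 15–10.
Quinn–Aoki: Aoki 16–9.
Quinn vs Ivanov: Quinn wins 18–7.
Ekwueme–Diaz: Ekwueme 15–10.
Ekwueme vs Aoki: Aoki wins 16–9.
Ekwueme vs Ivanov: Ivanov wins 15–10.
Diaz vs Aoki: Diaz wins 13–12.
Diaz vs Ivanov: Ivanov, 15–10.
Aoki–Ivanov: Aoki 16–9.
Each candidate drops at least one matchup (Quinn loses to Diaz; Ekwueme loses to Quinn; Diaz loses to Ekwueme; Aoki loses to Diaz; Ivanov loses to Quinn); the cycle Quinn → Ekwueme → Diaz → Quinn rules out a Condorcet winner.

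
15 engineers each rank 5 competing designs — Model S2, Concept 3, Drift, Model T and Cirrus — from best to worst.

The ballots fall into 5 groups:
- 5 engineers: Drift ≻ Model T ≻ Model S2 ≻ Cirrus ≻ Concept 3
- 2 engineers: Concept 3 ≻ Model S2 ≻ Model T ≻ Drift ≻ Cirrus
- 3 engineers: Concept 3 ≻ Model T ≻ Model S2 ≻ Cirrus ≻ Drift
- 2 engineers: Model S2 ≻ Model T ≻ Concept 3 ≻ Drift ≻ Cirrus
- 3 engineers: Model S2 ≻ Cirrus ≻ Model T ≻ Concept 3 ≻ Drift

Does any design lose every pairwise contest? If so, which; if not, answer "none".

Pairwise majorities:
Model S2–Concept 3: Model S2 10–5.
Model S2 vs Drift: Model S2, 10–5.
Model S2 vs Model T: 2+2+3 = 7 for Model S2, 8 for Model T — Model T by 8–7.
Model S2 vs Cirrus: 5+2+3+2+3 = 15 for Model S2, 0 for Cirrus — Model S2 by 15–0.
Concept 3–Drift: Concept 3 10–5.
Concept 3 vs Model T: Model T, 10–5.
Concept 3 vs Cirrus: 2+3+2 = 7 for Concept 3, 8 for Cirrus — Cirrus by 8–7.
Drift vs Model T: 5 for Drift, 10 for Model T — Model T by 10–5.
Drift vs Cirrus: Drift wins 9–6.
Model T vs Cirrus: Model T wins 12–3.
No design is winless: Model S2 beats Concept 3; Concept 3 beats Drift; Drift beats Cirrus; Model T beats Model S2; Cirrus beats Concept 3. There is no Condorcet loser.

none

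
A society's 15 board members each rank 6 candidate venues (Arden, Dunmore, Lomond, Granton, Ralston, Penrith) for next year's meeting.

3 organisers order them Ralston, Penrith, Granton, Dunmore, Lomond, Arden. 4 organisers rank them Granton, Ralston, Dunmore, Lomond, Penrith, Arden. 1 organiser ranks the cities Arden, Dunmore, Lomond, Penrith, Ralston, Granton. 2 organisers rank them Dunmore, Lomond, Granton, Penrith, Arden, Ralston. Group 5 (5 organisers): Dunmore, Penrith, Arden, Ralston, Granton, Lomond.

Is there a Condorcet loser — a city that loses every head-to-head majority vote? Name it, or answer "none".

Pairwise majorities:
Arden vs Dunmore: Dunmore, 14–1.
Arden vs Lomond: 1+5 = 6 for Arden, 9 for Lomond — Lomond by 9–6.
Arden vs Granton: Granton wins 9–6.
Arden vs Ralston: Arden, 8–7.
Arden vs Penrith: 1 for Arden, 14 for Penrith — Penrith by 14–1.
Dunmore–Lomond: Dunmore 15–0.
Dunmore vs Granton: Dunmore wins 8–7.
Dunmore vs Ralston: Dunmore, 8–7.
Dunmore–Penrith: Dunmore 12–3.
Lomond vs Granton: Granton, 12–3.
Lomond vs Ralston: Ralston, 12–3.
Lomond vs Penrith: Penrith wins 8–7.
Granton vs Ralston: Ralston wins 9–6.
Granton–Penrith: Penrith 9–6.
Ralston vs Penrith: 3+4 = 7 for Ralston, 8 for Penrith — Penrith by 8–7.
Every city wins at least one matchup (Arden beats Ralston; Dunmore beats Arden; Lomond beats Arden; Granton beats Arden; Ralston beats Lomond; Penrith beats Arden), so there is no Condorcet loser.

none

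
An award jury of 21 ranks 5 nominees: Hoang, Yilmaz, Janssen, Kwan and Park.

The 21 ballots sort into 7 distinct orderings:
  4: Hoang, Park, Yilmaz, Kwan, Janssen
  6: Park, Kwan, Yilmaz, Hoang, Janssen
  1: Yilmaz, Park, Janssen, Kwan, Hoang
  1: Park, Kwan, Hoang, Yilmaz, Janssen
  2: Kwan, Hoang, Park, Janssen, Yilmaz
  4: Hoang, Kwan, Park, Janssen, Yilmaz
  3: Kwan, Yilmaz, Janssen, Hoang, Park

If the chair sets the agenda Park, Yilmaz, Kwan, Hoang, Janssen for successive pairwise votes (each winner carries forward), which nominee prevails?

Hoang

Round 1: Park vs Yilmaz — 17–4, Park advances.
Round 2: Park vs Kwan — 12–9, Park advances.
Round 3: Park vs Hoang — 8–13, Hoang advances.
Round 4: Hoang vs Janssen — 17–4, Hoang advances.
Hoang survives the agenda.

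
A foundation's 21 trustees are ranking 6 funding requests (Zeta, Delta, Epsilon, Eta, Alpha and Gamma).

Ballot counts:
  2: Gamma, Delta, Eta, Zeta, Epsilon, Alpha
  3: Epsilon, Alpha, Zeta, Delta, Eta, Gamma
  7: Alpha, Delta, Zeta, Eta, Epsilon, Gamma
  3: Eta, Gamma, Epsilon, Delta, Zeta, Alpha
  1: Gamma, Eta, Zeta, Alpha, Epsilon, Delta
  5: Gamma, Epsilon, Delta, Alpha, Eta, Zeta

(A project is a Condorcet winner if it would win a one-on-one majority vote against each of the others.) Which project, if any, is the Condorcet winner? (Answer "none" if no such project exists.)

none

Pairwise majorities:
Zeta vs Delta: 4 to 17, Delta.
Zeta vs Epsilon: Epsilon wins 11–10.
Zeta vs Eta: 10 to 11, Eta.
Zeta vs Alpha: 6 to 15, Alpha.
Zeta vs Gamma: Gamma, 11–10.
Delta–Epsilon: Epsilon 12–9.
Delta vs Eta: Delta wins 17–4.
Delta vs Alpha: Alpha wins 11–10.
Delta vs Gamma: Gamma wins 11–10.
Epsilon–Eta: Eta 13–8.
Epsilon vs Alpha: 2+3+3+5 = 13 for Epsilon, 8 for Alpha — Epsilon by 13–8.
Epsilon vs Gamma: Epsilon is ranked higher on 3+7 = 10 ballots, Gamma on 11. Gamma wins 11–10.
Eta vs Alpha: Alpha wins 15–6.
Eta vs Gamma: Eta wins 13–8.
Alpha vs Gamma: Alpha preferred on 3+7 = 10 ballots; Gamma wins 11–10.
No project is unbeaten: Zeta loses to Delta; Delta loses to Epsilon; Epsilon loses to Eta; Eta loses to Delta; Alpha loses to Epsilon; Gamma loses to Eta. In particular Delta > Eta > Epsilon > Delta is a majority cycle — no Condorcet winner exists.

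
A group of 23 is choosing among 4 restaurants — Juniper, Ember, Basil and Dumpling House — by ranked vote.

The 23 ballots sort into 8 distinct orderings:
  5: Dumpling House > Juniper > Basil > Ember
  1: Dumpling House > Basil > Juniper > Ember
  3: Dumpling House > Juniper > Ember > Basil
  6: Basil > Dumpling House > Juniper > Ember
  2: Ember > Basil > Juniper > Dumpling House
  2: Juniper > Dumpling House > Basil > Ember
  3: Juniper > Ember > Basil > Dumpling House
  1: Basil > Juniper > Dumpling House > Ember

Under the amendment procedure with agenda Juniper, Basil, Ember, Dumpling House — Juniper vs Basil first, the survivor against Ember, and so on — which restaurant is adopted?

Round 1: Juniper vs Basil — 13–10, Juniper advances.
Round 2: Juniper vs Ember — 21–2, Juniper advances.
Round 3: Juniper vs Dumpling House — 8–15, Dumpling House advances.
Dumpling House survives the agenda.

Dumpling House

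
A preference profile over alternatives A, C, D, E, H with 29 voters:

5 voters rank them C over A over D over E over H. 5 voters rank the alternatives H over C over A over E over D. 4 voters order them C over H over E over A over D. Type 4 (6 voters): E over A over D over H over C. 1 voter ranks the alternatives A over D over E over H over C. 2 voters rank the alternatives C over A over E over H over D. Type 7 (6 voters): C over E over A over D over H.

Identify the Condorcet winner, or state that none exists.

Check each pair by majority over 29 ballots:
A vs C: A is ranked higher on 6+1 = 7 ballots, C on 22. C wins 22–7.
A vs D: 29 to 0, A.
A vs E: 13 to 16, E.
A vs H: A is ranked higher on 5+6+1+2+6 = 20 ballots, H on 9. A wins 20–9.
C vs D: 5+5+4+2+6 = 22 for C, 7 for D — C by 22–7.
C vs E: 5+5+4+2+6 = 22 for C, 7 for E — C by 22–7.
C vs H: C is ranked higher on 5+4+2+6 = 17 ballots, H on 12. C wins 17–12.
D vs E: D preferred on 5+1 = 6 ballots; E wins 23–6.
D vs H: 5+6+1+6 = 18 for D, 11 for H — D by 18–11.
E vs H: E preferred on 5+6+1+2+6 = 20 ballots; E wins 20–9.
C wins every pairwise contest, so C is the Condorcet winner.

C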